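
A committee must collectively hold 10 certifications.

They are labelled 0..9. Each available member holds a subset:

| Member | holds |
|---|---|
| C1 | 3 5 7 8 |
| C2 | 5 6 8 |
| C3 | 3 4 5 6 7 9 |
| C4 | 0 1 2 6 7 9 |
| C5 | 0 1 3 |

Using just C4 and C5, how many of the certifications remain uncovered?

3

Union of C4, C5 = {0, 1, 2, 3, 6, 7, 9}.
Not covered: 4, 5, 8 — 3 certifications.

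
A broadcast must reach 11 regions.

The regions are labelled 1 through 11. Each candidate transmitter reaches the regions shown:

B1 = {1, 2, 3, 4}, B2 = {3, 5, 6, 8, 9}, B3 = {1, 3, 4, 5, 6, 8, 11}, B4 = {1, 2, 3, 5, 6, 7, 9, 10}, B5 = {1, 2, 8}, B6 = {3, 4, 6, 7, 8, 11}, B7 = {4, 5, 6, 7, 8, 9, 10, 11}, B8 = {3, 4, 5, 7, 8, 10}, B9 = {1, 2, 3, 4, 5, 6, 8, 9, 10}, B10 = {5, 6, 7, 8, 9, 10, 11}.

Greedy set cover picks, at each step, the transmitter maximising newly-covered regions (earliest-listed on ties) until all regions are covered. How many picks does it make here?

2

Greedy: pick B9 (covers 9 new) → pick B6 (covers 2 new). Total picks: 2.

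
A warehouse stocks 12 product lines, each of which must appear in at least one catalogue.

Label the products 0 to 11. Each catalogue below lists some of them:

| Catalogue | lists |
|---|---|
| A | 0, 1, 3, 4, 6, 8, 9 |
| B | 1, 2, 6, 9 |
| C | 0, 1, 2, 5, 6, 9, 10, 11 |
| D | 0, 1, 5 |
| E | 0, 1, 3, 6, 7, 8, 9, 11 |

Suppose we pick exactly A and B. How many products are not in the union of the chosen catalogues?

4

Union of A, B = {0, 1, 2, 3, 4, 6, 8, 9}.
Not covered: 5, 7, 10, 11 — 4 products.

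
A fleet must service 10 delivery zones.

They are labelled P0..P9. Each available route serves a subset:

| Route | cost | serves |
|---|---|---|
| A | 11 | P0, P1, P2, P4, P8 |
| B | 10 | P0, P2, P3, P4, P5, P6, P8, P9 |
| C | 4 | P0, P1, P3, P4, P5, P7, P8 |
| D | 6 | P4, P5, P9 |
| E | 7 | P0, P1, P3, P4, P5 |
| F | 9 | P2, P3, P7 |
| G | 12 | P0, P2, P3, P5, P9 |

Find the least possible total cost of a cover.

14

B, C together cover every zone (B ∪ C = {P0, P1, P2, P3, P4, P5, P6, P7, P8, P9}); total cost 10 + 4 = 14.
No covering selection has total cost below 14.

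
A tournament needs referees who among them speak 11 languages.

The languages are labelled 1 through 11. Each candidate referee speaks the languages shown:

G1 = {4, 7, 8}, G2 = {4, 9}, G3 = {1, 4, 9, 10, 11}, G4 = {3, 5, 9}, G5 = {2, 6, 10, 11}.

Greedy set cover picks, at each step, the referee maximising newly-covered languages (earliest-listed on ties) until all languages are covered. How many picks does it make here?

Greedy: pick G3 (covers 5 new) → pick G1 (covers 2 new) → pick G4 (covers 2 new) → pick G5 (covers 2 new). Total picks: 4.

4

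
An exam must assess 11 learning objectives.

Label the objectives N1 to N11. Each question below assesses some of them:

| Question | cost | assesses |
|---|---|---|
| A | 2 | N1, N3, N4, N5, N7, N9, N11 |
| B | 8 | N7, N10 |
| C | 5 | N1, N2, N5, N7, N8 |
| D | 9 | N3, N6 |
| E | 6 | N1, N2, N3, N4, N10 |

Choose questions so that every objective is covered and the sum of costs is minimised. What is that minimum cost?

A, C, D, E together cover every objective (A ∪ C ∪ D ∪ E = {N1, N2, N3, N4, N5, N6, N7, N8, N9, N10, N11}); total cost 2 + 5 + 9 + 6 = 22.
No covering selection has total cost below 22.

22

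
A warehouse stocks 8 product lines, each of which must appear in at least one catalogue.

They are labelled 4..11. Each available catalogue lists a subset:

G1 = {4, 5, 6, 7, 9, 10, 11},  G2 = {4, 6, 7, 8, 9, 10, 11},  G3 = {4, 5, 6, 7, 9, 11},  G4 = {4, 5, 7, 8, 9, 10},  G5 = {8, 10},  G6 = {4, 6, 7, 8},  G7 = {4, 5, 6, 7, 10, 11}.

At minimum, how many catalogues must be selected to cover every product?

2

Take {G1, G5}. Their union is {4, 5, 6, 7, 8, 9, 10, 11}, which is all 8 products.
No single catalogue has all 8 products (the largest, G1, has 7), so 2 is optimal.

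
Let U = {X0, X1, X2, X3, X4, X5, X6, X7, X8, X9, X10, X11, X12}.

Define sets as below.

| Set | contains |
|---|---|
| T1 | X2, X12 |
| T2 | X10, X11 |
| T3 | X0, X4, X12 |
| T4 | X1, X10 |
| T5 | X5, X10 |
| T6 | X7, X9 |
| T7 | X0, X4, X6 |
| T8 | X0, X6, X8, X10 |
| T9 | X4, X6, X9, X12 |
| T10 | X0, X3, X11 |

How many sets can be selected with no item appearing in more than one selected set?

4

T1, T4, T6, T7 are pairwise disjoint (T1={X2,X12}; T4={X1,X10}; T6={X7,X9}; T7={X0,X4,X6}).
Every remaining set overlaps one of these, and no 5 of the listed sets are pairwise disjoint, so 4 is the maximum.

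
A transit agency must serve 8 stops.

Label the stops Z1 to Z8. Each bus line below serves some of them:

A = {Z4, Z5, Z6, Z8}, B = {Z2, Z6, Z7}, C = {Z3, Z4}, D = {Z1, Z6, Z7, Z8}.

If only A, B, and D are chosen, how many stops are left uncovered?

Union of A, B, D = {Z1, Z2, Z4, Z5, Z6, Z7, Z8}.
Not covered: Z3 — 1 stop.

1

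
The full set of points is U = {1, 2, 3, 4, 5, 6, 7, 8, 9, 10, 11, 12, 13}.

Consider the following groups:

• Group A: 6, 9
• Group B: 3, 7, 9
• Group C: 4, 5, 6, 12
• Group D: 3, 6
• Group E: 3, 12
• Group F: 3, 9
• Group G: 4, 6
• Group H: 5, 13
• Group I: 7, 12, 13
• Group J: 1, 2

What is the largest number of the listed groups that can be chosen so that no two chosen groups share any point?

B, G, H, J are pairwise disjoint (B={3,7,9}; G={4,6}; H={5,13}; J={1,2}).
Every remaining group overlaps one of these, and no 5 of the listed groups are pairwise disjoint, so 4 is the maximum.

4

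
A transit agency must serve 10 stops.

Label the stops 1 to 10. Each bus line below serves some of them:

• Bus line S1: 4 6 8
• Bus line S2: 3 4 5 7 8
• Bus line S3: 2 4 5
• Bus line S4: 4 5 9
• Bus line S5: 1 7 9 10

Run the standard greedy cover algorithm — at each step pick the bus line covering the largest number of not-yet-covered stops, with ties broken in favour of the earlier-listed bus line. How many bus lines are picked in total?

Greedy: pick S2 (covers 5 new) → pick S5 (covers 3 new) → pick S1 (covers 1 new) → pick S3 (covers 1 new). Total picks: 4.

4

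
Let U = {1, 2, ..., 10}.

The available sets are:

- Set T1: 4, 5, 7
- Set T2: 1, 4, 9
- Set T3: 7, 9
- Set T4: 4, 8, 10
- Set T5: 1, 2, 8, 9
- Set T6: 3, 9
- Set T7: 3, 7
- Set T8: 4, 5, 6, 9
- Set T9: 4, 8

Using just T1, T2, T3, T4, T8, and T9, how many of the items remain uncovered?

2

Union of T1, T2, T3, T4, T8, T9 = {1, 4, 5, 6, 7, 8, 9, 10}.
Not covered: 2, 3 — 2 items.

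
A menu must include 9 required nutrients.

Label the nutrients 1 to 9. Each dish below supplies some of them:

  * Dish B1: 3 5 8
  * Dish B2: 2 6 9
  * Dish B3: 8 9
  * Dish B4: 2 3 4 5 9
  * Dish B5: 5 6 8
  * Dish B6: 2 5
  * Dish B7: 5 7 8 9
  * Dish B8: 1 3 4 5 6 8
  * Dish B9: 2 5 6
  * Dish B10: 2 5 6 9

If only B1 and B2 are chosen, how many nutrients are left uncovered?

Union of B1, B2 = {2, 3, 5, 6, 8, 9}.
Not covered: 1, 4, 7 — 3 nutrients.

3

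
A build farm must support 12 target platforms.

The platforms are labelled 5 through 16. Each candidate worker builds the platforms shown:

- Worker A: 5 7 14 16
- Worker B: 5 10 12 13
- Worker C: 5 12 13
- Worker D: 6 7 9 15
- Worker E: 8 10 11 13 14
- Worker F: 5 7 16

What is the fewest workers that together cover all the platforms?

A and B and D and E together: A ∪ B ∪ D ∪ E = {5, 6, 7, 8, 9, 10, 11, 12, 13, 14, 15, 16} — every platform is covered.
No 3 of the 6 workers cover everything (all 20 combinations miss at least one platform), so 4 is optimal.

4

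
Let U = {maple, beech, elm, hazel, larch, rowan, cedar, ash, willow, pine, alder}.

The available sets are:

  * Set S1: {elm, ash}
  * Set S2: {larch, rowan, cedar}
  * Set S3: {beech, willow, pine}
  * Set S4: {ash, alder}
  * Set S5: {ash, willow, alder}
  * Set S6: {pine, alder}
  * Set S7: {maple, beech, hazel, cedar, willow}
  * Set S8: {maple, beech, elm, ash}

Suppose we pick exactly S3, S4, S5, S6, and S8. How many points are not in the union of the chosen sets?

Union of S3, S4, S5, S6, S8 = {maple, beech, elm, ash, willow, pine, alder}.
Not covered: hazel, larch, rowan, cedar — 4 points.

4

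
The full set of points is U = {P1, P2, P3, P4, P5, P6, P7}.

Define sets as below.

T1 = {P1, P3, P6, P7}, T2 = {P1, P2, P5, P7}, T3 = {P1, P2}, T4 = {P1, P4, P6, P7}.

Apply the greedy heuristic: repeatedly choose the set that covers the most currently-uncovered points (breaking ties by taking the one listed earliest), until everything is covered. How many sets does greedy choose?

3

Greedy: pick T1 (covers 4 new) → pick T2 (covers 2 new) → pick T4 (covers 1 new). Total picks: 3.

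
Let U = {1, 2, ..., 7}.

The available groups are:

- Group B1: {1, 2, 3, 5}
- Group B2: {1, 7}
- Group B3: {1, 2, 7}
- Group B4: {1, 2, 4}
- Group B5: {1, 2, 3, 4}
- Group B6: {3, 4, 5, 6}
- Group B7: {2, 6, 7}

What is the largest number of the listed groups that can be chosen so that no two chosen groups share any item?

B3, B6 are pairwise disjoint (B3={1,2,7}; B6={3,4,5,6}).
Every remaining group overlaps one of these, and no 3 of the listed groups are pairwise disjoint, so 2 is the maximum.

2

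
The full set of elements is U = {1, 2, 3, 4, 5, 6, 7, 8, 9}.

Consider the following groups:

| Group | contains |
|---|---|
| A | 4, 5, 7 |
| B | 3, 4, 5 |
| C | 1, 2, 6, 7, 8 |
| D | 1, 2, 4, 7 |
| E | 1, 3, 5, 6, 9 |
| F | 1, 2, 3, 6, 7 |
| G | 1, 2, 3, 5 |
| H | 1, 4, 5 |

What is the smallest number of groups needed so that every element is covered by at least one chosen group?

C and E and H together: C ∪ E ∪ H = {1, 2, 3, 4, 5, 6, 7, 8, 9} — every element is covered.
Only C contains 8, so C is forced; the remaining 4 elements need at least 2 more groups (each remaining group adds at most 3) — so at least 3 groups are needed, and 3 is optimal.

3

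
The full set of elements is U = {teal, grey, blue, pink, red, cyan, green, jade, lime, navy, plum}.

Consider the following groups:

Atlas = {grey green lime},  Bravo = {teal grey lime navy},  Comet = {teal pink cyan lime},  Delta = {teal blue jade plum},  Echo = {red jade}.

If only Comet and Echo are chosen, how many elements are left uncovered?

5

Union of Comet, Echo = {teal, pink, red, cyan, jade, lime}.
Not covered: grey, blue, green, navy, plum — 5 elements.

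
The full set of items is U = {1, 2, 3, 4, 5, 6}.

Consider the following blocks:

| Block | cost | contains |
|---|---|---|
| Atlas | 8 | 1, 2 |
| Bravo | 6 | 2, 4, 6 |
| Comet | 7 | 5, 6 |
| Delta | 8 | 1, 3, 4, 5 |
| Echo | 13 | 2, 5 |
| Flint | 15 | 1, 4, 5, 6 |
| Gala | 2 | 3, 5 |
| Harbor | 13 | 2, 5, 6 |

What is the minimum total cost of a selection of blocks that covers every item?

Bravo, Delta together cover every item (Bravo ∪ Delta = {1, 2, 3, 4, 5, 6}); total cost 6 + 8 = 14.
The greedy pick Gala, Bravo, Atlas costs 16; no covering selection beats 14.

14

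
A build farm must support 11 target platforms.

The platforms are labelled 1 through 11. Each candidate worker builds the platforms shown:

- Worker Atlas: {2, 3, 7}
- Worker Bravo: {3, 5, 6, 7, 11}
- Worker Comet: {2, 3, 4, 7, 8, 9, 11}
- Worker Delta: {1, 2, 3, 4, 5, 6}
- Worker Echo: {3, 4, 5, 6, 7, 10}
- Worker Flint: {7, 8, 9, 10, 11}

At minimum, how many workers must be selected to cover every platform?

2

Delta and Flint together: Delta ∪ Flint = {1, 2, 3, 4, 5, 6, 7, 8, 9, 10, 11} — every platform is covered.
No single worker has all 11 platforms (the largest, Comet, has 7), so 2 is optimal.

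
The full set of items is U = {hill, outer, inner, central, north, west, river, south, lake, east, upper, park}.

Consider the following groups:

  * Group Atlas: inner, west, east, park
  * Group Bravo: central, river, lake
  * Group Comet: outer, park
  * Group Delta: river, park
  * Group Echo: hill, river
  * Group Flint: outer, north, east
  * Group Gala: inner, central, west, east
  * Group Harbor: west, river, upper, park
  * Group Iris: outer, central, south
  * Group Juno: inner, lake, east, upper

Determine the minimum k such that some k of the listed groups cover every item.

Atlas and Echo and Flint and Iris and Juno together: Atlas ∪ Echo ∪ Flint ∪ Iris ∪ Juno = {hill, outer, inner, central, north, west, river, south, lake, east, upper, park} — every item is covered.
No 4 of the 10 groups cover everything (all 210 combinations miss at least one item), so 5 is optimal.

5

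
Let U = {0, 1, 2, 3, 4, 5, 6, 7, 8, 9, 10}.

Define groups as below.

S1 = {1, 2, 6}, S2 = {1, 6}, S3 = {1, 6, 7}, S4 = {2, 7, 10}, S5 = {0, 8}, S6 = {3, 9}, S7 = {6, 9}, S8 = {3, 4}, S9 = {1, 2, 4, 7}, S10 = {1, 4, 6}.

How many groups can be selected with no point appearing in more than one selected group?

S4, S5, S7, S8 are pairwise disjoint (S4={2,7,10}; S5={0,8}; S7={6,9}; S8={3,4}).
Every remaining group overlaps one of these, and no 5 of the listed groups are pairwise disjoint, so 4 is the maximum.

4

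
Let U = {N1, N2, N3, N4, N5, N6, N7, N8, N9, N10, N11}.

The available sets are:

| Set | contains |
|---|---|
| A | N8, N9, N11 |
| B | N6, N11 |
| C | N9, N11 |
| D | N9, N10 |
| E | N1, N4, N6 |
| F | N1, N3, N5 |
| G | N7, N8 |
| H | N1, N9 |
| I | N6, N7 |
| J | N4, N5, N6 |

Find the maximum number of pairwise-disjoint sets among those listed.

4

B, D, F, G are pairwise disjoint (B={N6,N11}; D={N9,N10}; F={N1,N3,N5}; G={N7,N8}).
Every remaining set overlaps one of these, and no 5 of the listed sets are pairwise disjoint, so 4 is the maximum.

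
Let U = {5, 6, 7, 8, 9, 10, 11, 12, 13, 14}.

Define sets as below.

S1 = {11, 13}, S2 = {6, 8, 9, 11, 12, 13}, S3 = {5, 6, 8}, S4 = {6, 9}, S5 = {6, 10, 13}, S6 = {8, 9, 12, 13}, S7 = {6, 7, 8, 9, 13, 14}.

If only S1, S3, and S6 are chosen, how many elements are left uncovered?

Union of S1, S3, S6 = {5, 6, 8, 9, 11, 12, 13}.
Not covered: 7, 10, 14 — 3 elements.

3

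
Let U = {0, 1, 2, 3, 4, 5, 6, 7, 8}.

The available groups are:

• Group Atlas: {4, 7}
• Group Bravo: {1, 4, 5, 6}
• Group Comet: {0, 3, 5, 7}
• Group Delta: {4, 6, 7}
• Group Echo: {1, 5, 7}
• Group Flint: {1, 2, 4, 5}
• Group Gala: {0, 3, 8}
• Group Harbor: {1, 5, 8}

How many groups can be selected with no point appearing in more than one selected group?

2

Echo, Gala are pairwise disjoint (Echo={1,5,7}; Gala={0,3,8}).
Every remaining group overlaps one of these, and no 3 of the listed groups are pairwise disjoint, so 2 is the maximum.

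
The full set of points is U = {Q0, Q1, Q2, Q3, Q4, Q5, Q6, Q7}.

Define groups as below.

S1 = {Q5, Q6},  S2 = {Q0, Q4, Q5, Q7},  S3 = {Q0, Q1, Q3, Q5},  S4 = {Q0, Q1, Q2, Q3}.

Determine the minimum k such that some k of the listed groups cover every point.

3

S1, S2, and S4 cover everything between them: the union {Q0, Q1, Q2, Q3, Q4, Q5, Q6, Q7} is all of U.
Only S4 contains Q2, so S4 is forced; the remaining 4 points need at least 2 more groups (each remaining group adds at most 3) — so at least 3 groups are needed, and 3 is optimal.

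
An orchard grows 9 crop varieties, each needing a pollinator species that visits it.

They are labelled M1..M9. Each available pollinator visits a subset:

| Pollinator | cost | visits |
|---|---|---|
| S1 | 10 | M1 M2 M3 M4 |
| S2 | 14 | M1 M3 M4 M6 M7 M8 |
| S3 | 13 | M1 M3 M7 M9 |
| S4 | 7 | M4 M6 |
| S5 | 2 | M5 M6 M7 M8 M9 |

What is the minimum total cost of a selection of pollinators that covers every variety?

S1, S5 together cover every variety (S1 ∪ S5 = {M1, M2, M3, M4, M5, M6, M7, M8, M9}); total cost 10 + 2 = 12.
No covering selection has total cost below 12.

12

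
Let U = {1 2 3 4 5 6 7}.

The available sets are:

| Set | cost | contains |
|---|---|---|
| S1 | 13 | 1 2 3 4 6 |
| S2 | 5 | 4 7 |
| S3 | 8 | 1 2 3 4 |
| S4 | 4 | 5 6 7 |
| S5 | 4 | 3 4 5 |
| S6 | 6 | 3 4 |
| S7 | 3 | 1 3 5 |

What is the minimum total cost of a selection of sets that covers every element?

S3, S4 together cover every element (S3 ∪ S4 = {1, 2, 3, 4, 5, 6, 7}); total cost 8 + 4 = 12.
The greedy pick S7, S4, S3 costs 15; no covering selection beats 12.

12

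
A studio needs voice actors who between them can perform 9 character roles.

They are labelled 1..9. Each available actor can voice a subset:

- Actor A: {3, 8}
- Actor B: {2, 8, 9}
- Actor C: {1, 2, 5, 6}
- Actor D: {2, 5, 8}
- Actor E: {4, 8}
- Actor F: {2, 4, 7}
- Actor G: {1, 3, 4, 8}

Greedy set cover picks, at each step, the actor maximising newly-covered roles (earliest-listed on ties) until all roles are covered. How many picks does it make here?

4

Greedy: pick C (covers 4 new) → pick G (covers 3 new) → pick B (covers 1 new) → pick F (covers 1 new). Total picks: 4.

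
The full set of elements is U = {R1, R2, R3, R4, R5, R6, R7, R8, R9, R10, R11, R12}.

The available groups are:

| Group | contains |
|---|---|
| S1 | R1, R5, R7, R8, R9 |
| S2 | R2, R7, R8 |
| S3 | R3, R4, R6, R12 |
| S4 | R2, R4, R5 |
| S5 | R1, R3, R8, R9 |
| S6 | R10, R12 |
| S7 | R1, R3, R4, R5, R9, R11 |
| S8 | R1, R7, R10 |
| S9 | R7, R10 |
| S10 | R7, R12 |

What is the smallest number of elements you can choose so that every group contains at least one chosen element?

4

The 4 elements {R4, R8, R10, R12} hit every group.
No choice of 3 elements meets every group, so 4 is the minimum.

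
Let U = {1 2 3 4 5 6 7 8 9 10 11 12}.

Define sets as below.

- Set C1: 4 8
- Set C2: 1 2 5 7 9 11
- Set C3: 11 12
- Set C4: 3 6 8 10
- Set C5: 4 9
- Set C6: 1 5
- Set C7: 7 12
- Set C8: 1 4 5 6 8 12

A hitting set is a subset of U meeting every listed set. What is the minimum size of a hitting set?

4

The 4 items {1, 8, 9, 12} hit every set.
The sets C3, C4, C5, C6 are pairwise disjoint, so any hitting set needs a separate item for each — at least 4. Hence 4 is optimal.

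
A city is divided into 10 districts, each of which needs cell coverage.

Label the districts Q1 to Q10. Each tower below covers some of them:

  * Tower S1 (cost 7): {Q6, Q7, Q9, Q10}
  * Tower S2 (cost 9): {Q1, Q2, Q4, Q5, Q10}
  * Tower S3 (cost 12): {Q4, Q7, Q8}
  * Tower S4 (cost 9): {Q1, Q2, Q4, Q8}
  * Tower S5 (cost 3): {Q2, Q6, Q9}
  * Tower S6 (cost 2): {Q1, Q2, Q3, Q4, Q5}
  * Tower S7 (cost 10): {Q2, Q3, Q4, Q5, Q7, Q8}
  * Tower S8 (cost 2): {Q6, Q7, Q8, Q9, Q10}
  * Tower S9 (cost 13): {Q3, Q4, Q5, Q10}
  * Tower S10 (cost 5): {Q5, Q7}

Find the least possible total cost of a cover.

4

S6, S8 together cover every district (S6 ∪ S8 = {Q1, Q2, Q3, Q4, Q5, Q6, Q7, Q8, Q9, Q10}); total cost 2 + 2 = 4.
No covering selection has total cost below 4.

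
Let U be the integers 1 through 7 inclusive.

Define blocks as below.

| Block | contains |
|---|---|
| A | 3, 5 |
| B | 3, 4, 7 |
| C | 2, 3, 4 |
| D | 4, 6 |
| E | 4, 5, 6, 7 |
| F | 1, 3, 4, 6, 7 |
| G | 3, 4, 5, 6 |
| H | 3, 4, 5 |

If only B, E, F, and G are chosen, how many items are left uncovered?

Union of B, E, F, G = {1, 3, 4, 5, 6, 7}.
Not covered: 2 — 1 item.

1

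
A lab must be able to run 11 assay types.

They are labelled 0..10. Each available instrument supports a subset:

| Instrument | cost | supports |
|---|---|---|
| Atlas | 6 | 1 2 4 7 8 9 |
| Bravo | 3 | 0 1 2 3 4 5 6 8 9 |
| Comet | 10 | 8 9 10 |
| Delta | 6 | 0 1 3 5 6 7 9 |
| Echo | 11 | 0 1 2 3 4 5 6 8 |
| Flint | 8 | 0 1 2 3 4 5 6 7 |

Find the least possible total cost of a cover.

18

Comet, Flint together cover every assay (Comet ∪ Flint = {0, 1, 2, 3, 4, 5, 6, 7, 8, 9, 10}); total cost 10 + 8 = 18.
The greedy pick Bravo, Atlas, Comet costs 19; no covering selection beats 18.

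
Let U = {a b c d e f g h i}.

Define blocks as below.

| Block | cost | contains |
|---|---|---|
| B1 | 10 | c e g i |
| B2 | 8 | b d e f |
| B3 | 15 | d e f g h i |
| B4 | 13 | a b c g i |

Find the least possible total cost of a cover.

28

B3, B4 together cover every point (B3 ∪ B4 = {a, b, c, d, e, f, g, h, i}); total cost 15 + 13 = 28.
The greedy pick B2, B4, B3 costs 36; no covering selection beats 28.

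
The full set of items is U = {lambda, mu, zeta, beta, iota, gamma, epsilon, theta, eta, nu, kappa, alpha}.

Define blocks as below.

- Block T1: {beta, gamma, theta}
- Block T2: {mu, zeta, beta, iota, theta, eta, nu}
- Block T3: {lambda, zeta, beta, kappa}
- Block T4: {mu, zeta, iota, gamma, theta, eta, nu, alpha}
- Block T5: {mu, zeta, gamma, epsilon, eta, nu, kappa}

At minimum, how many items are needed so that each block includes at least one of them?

2

Take H = {mu, beta}. Each listed block contains at least one of these, so H is a hitting set of size 2.
No single item lies in every block, so at least 2 are needed and 2 is optimal.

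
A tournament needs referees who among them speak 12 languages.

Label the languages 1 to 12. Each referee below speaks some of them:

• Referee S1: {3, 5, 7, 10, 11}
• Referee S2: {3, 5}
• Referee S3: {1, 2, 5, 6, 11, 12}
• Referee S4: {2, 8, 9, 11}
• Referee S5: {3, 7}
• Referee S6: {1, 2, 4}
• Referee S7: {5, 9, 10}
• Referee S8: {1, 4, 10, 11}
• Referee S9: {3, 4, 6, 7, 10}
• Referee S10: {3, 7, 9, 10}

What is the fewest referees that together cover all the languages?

3

S3 and S4 and S9 together: S3 ∪ S4 ∪ S9 = {1, 2, 3, 4, 5, 6, 7, 8, 9, 10, 11, 12} — every language is covered.
Only S4 contains 8, so S4 is forced; the remaining 8 languages need at least 2 more referees (each remaining referee adds at most 5) — so at least 3 referees are needed, and 3 is optimal.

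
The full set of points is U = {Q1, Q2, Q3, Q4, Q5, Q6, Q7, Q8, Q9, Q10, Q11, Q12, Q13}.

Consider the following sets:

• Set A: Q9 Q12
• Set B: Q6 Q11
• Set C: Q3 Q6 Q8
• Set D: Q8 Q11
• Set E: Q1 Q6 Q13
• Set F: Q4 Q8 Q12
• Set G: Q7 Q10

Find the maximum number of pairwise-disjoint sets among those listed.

A, D, E, G are pairwise disjoint (A={Q9,Q12}; D={Q8,Q11}; E={Q1,Q6,Q13}; G={Q7,Q10}).
Every remaining set overlaps one of these, and no 5 of the listed sets are pairwise disjoint, so 4 is the maximum.

4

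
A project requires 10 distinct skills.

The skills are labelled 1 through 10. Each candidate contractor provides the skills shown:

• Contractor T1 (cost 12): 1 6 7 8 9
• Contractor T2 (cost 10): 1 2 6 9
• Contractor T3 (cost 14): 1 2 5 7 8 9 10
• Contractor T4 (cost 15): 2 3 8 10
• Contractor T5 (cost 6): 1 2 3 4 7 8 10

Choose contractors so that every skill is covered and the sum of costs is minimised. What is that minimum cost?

30

T2, T3, T5 together cover every skill (T2 ∪ T3 ∪ T5 = {1, 2, 3, 4, 5, 6, 7, 8, 9, 10}); total cost 10 + 14 + 6 = 30.
No covering selection has total cost below 30.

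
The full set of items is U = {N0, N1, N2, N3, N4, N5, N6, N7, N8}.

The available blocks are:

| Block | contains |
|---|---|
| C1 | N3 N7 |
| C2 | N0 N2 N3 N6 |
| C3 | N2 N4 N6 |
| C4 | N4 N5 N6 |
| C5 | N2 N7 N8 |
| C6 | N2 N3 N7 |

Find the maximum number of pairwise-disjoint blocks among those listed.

C4, C5 are pairwise disjoint (C4={N4,N5,N6}; C5={N2,N7,N8}).
Every remaining block overlaps one of these, and no 3 of the listed blocks are pairwise disjoint, so 2 is the maximum.

2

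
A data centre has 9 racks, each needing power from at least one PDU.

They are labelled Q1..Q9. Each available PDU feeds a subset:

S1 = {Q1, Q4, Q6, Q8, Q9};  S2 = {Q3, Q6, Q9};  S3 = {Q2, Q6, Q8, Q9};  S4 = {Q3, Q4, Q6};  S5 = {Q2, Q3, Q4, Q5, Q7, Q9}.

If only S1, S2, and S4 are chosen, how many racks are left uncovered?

Union of S1, S2, S4 = {Q1, Q3, Q4, Q6, Q8, Q9}.
Not covered: Q2, Q5, Q7 — 3 racks.

3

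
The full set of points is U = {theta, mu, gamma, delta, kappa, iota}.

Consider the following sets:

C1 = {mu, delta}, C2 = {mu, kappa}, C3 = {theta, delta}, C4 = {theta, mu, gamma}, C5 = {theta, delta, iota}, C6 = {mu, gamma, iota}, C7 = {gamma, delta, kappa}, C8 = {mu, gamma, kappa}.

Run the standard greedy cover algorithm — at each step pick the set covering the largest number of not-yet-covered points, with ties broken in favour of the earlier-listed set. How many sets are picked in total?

Greedy: pick C4 (covers 3 new) → pick C5 (covers 2 new) → pick C2 (covers 1 new). Total picks: 3.
(The true minimum cover uses only 2 sets, so greedy is not optimal here.)

3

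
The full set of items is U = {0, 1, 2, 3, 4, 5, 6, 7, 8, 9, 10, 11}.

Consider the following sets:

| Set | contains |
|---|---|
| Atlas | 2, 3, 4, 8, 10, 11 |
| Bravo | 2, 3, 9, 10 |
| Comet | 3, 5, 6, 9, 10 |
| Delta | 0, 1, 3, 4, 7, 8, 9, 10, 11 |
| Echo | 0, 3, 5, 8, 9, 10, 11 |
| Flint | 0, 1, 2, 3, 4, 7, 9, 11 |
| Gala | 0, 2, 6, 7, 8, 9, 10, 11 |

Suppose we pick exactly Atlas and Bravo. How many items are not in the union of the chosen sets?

5

Union of Atlas, Bravo = {2, 3, 4, 8, 9, 10, 11}.
Not covered: 0, 1, 5, 6, 7 — 5 items.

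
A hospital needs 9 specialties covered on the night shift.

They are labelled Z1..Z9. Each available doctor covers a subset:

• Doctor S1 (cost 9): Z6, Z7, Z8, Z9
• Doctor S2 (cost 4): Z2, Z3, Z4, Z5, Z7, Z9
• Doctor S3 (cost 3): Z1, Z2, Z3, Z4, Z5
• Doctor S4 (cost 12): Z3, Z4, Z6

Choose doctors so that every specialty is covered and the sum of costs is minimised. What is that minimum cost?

12

S1, S3 together cover every specialty (S1 ∪ S3 = {Z1, Z2, Z3, Z4, Z5, Z6, Z7, Z8, Z9}); total cost 9 + 3 = 12.
The greedy pick S3, S2, S1 costs 16; no covering selection beats 12.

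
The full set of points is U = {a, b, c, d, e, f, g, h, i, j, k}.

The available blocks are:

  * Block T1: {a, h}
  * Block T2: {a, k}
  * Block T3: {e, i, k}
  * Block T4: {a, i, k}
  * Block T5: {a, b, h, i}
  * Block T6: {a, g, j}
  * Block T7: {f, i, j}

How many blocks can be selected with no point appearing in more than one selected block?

T1, T3 are pairwise disjoint (T1={a,h}; T3={e,i,k}).
Every remaining block overlaps one of these, and no 3 of the listed blocks are pairwise disjoint, so 2 is the maximum.

2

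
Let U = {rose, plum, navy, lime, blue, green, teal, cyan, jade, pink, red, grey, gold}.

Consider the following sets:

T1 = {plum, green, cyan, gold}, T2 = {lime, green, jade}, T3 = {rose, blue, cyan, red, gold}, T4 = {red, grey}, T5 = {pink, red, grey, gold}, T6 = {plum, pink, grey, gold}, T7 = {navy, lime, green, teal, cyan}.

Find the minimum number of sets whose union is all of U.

Take {T2, T3, T6, T7}. Their union is {rose, plum, navy, lime, blue, green, teal, cyan, jade, pink, red, grey, gold}, which is all 13 elements.
No 3 of the 7 sets cover everything (all 35 combinations miss at least one element), so 4 is optimal.

4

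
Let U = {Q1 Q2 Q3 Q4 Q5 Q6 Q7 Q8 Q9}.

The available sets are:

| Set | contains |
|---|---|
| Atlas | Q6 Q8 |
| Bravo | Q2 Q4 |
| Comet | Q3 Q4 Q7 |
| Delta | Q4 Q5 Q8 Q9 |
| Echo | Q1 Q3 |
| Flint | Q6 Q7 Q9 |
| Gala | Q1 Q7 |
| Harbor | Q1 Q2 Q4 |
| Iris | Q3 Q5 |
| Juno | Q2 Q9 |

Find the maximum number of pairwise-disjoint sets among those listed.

Atlas, Gala, Iris, Juno are pairwise disjoint (Atlas={Q6,Q8}; Gala={Q1,Q7}; Iris={Q3,Q5}; Juno={Q2,Q9}).
Every remaining set overlaps one of these, and no 5 of the listed sets are pairwise disjoint, so 4 is the maximum.

4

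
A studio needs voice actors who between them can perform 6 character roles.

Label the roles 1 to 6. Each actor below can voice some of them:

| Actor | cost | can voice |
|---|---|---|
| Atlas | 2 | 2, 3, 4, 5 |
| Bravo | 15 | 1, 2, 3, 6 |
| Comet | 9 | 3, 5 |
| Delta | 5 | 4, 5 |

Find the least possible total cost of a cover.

17

Atlas, Bravo together cover every role (Atlas ∪ Bravo = {1, 2, 3, 4, 5, 6}); total cost 2 + 15 = 17.
No covering selection has total cost below 17.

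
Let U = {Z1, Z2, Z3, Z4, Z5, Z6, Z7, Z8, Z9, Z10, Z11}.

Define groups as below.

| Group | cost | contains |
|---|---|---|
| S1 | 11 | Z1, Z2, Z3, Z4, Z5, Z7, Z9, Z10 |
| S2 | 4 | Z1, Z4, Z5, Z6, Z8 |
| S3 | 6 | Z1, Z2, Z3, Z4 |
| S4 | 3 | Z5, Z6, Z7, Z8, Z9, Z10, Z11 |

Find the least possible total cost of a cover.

9

S3, S4 together cover every item (S3 ∪ S4 = {Z1, Z2, Z3, Z4, Z5, Z6, Z7, Z8, Z9, Z10, Z11}); total cost 6 + 3 = 9.
No covering selection has total cost below 9.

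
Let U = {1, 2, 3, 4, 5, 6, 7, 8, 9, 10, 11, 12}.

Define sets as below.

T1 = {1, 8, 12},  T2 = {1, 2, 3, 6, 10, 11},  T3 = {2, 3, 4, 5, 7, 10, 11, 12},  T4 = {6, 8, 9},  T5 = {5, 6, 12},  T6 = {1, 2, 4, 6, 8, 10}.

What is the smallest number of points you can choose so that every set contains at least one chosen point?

The 2 points {6, 12} hit every set.
The sets T3, T4 are pairwise disjoint, so any hitting set needs a separate point for each — at least 2. Hence 2 is optimal.

2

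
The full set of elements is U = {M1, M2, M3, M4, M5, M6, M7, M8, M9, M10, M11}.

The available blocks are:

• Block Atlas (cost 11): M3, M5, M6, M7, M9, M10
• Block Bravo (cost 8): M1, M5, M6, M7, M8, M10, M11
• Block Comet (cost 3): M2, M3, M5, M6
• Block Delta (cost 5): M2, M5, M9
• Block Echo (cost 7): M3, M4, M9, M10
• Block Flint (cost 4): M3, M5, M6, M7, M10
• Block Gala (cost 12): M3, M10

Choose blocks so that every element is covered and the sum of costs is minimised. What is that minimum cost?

Bravo, Comet, Echo together cover every element (Bravo ∪ Comet ∪ Echo = {M1, M2, M3, M4, M5, M6, M7, M8, M9, M10, M11}); total cost 8 + 3 + 7 = 18.
No covering selection has total cost below 18.

18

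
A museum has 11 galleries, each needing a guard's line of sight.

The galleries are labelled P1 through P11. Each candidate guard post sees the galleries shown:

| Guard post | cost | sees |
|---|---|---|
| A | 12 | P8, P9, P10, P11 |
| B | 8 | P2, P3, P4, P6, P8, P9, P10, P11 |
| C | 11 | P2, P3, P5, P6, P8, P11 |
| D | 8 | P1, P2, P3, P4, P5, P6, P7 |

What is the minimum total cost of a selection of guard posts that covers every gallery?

B, D together cover every gallery (B ∪ D = {P1, P2, P3, P4, P5, P6, P7, P8, P9, P10, P11}); total cost 8 + 8 = 16.
No covering selection has total cost below 16.

16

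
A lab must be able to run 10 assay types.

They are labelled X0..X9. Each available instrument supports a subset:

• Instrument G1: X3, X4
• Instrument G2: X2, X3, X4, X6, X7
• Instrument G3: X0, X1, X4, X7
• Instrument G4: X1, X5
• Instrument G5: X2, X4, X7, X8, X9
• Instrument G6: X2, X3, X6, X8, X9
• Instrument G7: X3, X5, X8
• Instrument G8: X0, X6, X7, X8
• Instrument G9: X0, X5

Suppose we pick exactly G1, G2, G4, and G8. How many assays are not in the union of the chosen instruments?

Union of G1, G2, G4, G8 = {X0, X1, X2, X3, X4, X5, X6, X7, X8}.
Not covered: X9 — 1 assay.

1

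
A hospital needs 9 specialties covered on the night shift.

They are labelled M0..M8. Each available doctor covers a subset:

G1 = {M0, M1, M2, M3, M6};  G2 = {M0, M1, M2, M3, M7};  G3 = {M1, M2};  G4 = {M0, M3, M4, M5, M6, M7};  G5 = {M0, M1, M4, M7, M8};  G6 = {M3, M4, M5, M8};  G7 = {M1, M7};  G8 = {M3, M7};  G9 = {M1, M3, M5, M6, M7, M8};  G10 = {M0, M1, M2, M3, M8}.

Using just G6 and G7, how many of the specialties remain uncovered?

3

Union of G6, G7 = {M1, M3, M4, M5, M7, M8}.
Not covered: M0, M2, M6 — 3 specialties.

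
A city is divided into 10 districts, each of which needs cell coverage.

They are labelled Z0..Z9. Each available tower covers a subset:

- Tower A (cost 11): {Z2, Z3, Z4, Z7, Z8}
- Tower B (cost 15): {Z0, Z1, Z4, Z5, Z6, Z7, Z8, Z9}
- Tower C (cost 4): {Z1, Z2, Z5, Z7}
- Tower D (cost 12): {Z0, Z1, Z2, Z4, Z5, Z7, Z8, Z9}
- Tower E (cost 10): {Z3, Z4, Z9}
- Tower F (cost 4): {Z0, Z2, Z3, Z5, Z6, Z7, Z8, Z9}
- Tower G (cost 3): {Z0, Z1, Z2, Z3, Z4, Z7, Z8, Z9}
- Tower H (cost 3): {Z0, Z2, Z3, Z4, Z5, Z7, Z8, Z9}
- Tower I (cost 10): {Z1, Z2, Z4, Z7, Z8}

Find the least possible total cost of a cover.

7

F, G together cover every district (F ∪ G = {Z0, Z1, Z2, Z3, Z4, Z5, Z6, Z7, Z8, Z9}); total cost 4 + 3 = 7.
No covering selection has total cost below 7.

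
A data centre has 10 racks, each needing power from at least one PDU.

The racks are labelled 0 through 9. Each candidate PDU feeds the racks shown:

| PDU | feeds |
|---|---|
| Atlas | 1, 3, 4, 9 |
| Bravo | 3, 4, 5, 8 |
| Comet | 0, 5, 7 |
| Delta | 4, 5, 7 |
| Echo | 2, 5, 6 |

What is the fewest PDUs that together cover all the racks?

4

Take {Atlas, Bravo, Comet, Echo}. Their union is {0, 1, 2, 3, 4, 5, 6, 7, 8, 9}, which is all 10 racks.
Only Bravo contains 8, so Bravo is forced; the remaining 6 racks need at least 3 more PDUs (each remaining PDU adds at most 2) — so at least 4 PDUs are needed, and 4 is optimal.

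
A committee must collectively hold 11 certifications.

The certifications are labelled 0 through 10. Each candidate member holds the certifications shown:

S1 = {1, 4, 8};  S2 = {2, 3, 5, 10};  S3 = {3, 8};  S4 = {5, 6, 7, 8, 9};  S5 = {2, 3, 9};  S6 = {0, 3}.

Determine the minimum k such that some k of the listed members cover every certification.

4

S1 and S2 and S4 and S6 together: S1 ∪ S2 ∪ S4 ∪ S6 = {0, 1, 2, 3, 4, 5, 6, 7, 8, 9, 10} — every certification is covered.
No 3 of the 6 members cover everything (all 20 combinations miss at least one certification), so 4 is optimal.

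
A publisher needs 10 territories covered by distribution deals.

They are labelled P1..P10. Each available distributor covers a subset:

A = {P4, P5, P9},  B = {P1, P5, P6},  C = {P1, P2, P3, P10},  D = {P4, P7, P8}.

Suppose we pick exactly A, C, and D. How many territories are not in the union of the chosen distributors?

1

Union of A, C, D = {P1, P2, P3, P4, P5, P7, P8, P9, P10}.
Not covered: P6 — 1 territory.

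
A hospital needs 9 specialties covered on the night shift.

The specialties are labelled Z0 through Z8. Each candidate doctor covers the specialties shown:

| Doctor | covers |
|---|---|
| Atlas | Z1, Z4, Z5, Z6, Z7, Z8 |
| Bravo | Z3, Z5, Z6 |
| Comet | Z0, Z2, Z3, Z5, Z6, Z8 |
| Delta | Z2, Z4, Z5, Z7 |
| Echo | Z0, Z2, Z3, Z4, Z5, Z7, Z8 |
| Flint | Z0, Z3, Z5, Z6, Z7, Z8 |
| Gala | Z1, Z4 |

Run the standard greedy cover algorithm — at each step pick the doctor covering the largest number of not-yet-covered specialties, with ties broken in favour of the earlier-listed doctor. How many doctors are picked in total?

2

Greedy: pick Echo (covers 7 new) → pick Atlas (covers 2 new). Total picks: 2.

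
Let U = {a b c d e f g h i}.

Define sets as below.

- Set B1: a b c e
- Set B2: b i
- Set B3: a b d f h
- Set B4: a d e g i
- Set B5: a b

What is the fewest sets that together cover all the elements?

B1, B3, and B4 cover everything between them: the union {a, b, c, d, e, f, g, h, i} is all of U.
Only B1 contains c, so B1 is forced; the remaining 5 elements need at least 2 more sets (each remaining set adds at most 3) — so at least 3 sets are needed, and 3 is optimal.

3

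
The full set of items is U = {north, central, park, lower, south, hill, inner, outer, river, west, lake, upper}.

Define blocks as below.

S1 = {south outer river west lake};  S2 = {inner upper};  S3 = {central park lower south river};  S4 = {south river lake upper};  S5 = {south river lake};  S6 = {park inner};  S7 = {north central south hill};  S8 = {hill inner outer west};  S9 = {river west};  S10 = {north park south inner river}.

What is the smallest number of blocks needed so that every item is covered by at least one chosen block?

S1, S2, S3, and S7 cover everything between them: the union {north, central, park, lower, south, hill, inner, outer, river, west, lake, upper} is all of U.
No 3 of the 10 blocks cover everything (all 120 combinations miss at least one item), so 4 is optimal.

4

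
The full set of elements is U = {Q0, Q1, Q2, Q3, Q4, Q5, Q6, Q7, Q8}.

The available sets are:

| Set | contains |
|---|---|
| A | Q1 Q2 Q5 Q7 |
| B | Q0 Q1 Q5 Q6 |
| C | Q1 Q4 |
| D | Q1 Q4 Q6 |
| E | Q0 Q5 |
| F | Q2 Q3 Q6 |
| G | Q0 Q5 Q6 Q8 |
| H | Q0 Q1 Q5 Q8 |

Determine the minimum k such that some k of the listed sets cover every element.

4

A and C and F and G together: A ∪ C ∪ F ∪ G = {Q0, Q1, Q2, Q3, Q4, Q5, Q6, Q7, Q8} — every element is covered.
No 3 of the 8 sets cover everything (all 56 combinations miss at least one element), so 4 is optimal.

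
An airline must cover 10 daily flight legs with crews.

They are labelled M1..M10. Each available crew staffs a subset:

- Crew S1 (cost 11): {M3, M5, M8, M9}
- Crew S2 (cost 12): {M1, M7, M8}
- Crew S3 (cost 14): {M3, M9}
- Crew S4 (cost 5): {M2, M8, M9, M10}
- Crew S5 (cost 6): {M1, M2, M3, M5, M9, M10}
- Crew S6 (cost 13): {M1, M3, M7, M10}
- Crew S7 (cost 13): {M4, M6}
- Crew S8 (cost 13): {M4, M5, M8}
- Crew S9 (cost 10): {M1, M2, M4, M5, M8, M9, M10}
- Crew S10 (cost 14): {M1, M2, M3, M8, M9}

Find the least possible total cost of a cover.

S2, S5, S7 together cover every leg (S2 ∪ S5 ∪ S7 = {M1, M2, M3, M4, M5, M6, M7, M8, M9, M10}); total cost 12 + 6 + 13 = 31.
The greedy pick S5, S4, S7, S2 costs 36; no covering selection beats 31.

31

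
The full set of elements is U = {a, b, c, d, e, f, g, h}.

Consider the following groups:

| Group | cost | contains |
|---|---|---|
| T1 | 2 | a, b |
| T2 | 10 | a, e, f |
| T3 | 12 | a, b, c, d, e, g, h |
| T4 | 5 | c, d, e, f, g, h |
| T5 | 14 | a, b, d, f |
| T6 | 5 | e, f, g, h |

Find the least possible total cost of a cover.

T1, T4 together cover every element (T1 ∪ T4 = {a, b, c, d, e, f, g, h}); total cost 2 + 5 = 7.
No covering selection has total cost below 7.

7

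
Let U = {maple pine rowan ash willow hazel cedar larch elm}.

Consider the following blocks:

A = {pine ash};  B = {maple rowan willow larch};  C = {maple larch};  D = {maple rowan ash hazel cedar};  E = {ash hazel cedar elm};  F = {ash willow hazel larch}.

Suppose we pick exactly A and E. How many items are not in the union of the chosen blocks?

Union of A, E = {pine, ash, hazel, cedar, elm}.
Not covered: maple, rowan, willow, larch — 4 items.

4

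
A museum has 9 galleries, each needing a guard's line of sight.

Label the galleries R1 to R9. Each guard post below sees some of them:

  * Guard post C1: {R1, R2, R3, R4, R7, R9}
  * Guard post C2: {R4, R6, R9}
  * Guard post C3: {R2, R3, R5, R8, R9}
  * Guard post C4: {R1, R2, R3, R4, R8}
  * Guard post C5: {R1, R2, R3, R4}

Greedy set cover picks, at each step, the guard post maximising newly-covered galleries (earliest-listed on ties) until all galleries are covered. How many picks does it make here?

Greedy: pick C1 (covers 6 new) → pick C3 (covers 2 new) → pick C2 (covers 1 new). Total picks: 3.

3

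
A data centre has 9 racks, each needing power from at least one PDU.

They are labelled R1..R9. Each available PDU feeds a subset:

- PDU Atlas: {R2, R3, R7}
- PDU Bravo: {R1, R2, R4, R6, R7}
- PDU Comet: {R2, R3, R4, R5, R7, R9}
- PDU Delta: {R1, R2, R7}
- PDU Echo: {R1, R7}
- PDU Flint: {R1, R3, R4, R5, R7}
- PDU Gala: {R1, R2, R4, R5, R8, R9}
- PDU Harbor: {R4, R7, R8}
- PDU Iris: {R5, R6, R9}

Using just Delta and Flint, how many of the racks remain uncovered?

3

Union of Delta, Flint = {R1, R2, R3, R4, R5, R7}.
Not covered: R6, R8, R9 — 3 racks.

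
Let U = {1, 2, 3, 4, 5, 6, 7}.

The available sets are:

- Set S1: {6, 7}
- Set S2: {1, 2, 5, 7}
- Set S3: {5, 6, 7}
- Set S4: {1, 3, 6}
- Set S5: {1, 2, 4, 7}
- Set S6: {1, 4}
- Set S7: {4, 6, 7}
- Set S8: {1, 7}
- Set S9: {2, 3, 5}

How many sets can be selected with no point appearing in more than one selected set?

3

S1, S6, S9 are pairwise disjoint (S1={6,7}; S6={1,4}; S9={2,3,5}).
Every remaining set overlaps one of these, and no 4 of the listed sets are pairwise disjoint, so 3 is the maximum.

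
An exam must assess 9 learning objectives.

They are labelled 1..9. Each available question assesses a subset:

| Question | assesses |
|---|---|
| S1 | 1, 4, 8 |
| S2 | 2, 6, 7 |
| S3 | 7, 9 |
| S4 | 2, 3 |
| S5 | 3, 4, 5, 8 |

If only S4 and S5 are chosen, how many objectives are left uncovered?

Union of S4, S5 = {2, 3, 4, 5, 8}.
Not covered: 1, 6, 7, 9 — 4 objectives.

4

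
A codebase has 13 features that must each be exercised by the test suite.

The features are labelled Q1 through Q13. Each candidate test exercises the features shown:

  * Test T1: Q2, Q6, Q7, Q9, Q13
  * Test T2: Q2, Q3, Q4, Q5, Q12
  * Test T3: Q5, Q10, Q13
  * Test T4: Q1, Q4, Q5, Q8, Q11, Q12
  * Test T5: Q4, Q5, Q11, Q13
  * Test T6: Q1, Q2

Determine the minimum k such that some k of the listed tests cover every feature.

Take {T1, T2, T3, T4}. Their union is {Q1, Q2, Q3, Q4, Q5, Q6, Q7, Q8, Q9, Q10, Q11, Q12, Q13}, which is all 13 features.
No 3 of the 6 tests cover everything (all 20 combinations miss at least one feature), so 4 is optimal.

4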